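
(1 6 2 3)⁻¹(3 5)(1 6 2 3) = (1 5)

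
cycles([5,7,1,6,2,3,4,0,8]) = (0 5 3 6 4 2 1 7)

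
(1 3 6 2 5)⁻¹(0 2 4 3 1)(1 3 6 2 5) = (0 5 4 6 3)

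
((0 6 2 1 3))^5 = ()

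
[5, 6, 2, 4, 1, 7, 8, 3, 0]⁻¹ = [8, 4, 2, 7, 3, 0, 1, 5, 6]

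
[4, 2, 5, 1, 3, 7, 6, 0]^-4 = [1, 7, 0, 5, 2, 4, 6, 3]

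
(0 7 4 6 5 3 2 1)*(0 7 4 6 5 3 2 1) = (0 4 5 2)(1 7 6 3)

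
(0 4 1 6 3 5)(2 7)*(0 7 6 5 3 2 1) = (0 4)(1 5 7)(2 6)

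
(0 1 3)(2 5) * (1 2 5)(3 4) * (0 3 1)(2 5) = (0 5 2)(1 4)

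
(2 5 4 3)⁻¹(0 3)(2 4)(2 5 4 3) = (0 2)(3 5)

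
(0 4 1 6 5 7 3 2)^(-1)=(0 2 3 7 5 6 1 4)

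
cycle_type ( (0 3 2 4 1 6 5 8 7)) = 9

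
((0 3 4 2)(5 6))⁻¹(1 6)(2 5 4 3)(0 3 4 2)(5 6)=(0 6 2 4)(1 5)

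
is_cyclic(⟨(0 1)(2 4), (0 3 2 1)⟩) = no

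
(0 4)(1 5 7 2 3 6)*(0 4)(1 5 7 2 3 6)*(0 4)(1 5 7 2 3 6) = (0 4)(1 2)(3 5)(6 7)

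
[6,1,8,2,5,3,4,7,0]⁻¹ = [8,1,3,5,6,4,0,7,2]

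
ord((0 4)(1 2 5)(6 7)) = 6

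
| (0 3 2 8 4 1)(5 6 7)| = 6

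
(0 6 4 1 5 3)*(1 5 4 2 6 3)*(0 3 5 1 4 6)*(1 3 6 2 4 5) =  (0 1 2)(3 6 4)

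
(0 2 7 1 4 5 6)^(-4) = (0 1 6 7 5 2 4)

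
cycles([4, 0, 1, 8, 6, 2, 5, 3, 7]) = (0 4 6 5 2 1)(3 8 7)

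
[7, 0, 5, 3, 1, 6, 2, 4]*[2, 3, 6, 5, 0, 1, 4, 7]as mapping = [0→7, 1→2, 2→1, 3→5, 4→3, 5→4, 6→6, 7→0]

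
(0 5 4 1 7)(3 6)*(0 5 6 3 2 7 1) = (0 6 2 7 5 4)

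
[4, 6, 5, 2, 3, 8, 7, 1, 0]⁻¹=[8, 7, 3, 4, 0, 2, 1, 6, 5]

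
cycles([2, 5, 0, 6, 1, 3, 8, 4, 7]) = (0 2)(1 5 3 6 8 7 4)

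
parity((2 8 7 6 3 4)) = odd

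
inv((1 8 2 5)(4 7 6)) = (1 5 2 8)(4 6 7)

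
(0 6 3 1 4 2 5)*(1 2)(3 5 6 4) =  (0 4 1 3 2 6 5)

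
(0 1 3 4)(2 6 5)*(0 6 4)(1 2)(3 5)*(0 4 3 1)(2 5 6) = (0 5)(1 6)(2 3 4)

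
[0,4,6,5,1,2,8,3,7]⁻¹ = [0,4,5,7,1,3,2,8,6]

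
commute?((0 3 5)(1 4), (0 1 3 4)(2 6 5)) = no:(0 3 5)(1 4)*(0 1 3 4)(2 6 5) = (0 4 3 2 6 5 1), (0 1 3 4)(2 6 5)*(0 3 5)(1 4) = (0 4 3 1 5 2 6)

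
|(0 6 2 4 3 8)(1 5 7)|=6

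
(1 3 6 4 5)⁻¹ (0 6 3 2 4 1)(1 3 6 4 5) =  (0 4 6 2 5 3)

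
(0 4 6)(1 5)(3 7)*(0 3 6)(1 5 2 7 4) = (0 1 2 7 6 3 4)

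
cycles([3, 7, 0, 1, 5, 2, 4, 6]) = (0 3 1 7 6 4 5 2)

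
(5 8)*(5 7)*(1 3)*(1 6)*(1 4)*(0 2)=(0 2)(1 3 6 4)(5 8 7)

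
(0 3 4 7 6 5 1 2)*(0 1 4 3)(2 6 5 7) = (1 6 7 5 4 2)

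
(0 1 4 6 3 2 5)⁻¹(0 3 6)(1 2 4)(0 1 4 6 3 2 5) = (1 2 3)(4 5 6)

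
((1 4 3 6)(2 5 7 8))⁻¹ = (1 6 3 4)(2 8 7 5)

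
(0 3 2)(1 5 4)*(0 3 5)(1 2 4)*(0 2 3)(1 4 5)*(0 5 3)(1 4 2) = (0 4)(2 5)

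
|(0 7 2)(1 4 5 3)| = 12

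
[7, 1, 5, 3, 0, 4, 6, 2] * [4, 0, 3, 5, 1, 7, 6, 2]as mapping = [0→2, 1→0, 2→7, 3→5, 4→4, 5→1, 6→6, 7→3]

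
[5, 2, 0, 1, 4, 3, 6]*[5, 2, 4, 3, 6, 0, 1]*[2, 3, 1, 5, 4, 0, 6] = [2, 4, 0, 1, 6, 5, 3]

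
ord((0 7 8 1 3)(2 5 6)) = 15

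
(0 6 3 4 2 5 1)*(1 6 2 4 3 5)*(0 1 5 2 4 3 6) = (0 4 3 6 2 5)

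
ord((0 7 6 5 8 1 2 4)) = 8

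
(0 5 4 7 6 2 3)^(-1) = (0 3 2 6 7 4 5)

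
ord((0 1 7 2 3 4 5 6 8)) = 9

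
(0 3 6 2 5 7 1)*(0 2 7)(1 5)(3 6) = (0 6 7 5)(1 2)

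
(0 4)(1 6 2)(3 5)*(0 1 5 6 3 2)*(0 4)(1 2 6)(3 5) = (1 5 6 4 2 3)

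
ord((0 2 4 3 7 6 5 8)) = 8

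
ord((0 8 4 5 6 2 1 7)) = 8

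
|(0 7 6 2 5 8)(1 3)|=6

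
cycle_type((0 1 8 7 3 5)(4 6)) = 2.6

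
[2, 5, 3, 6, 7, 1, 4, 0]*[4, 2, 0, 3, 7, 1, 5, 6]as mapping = [0→0, 1→1, 2→3, 3→5, 4→6, 5→2, 6→7, 7→4]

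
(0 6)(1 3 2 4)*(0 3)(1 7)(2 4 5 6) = (0 2 5 6 3 4 7 1)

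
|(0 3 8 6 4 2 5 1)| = 8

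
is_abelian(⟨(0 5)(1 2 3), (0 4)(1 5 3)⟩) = no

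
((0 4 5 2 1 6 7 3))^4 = (0 1)(2 3)(4 6)(5 7)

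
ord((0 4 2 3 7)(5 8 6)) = 15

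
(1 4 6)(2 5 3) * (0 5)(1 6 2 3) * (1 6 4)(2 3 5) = (0 2)(3 5 6 4)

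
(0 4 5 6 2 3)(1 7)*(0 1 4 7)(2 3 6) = (0 7 4 5 2 6 3 1)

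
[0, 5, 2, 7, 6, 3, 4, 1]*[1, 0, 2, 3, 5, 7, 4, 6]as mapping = [0→1, 1→7, 2→2, 3→6, 4→4, 5→3, 6→5, 7→0]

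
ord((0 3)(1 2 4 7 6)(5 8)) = 10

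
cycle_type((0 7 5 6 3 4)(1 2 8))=3.6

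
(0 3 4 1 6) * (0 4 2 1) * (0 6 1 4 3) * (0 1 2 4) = (0 1 2)(3 4 6)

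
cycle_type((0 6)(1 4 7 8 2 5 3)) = 2.7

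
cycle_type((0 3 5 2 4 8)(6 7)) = 2.6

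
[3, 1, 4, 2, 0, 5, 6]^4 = [0, 1, 2, 3, 4, 5, 6]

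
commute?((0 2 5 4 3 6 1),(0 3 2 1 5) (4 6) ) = no:(0 2 5 4 3 6 1) * (0 3 2 1 5) (4 6) = (0 1 3 4 2) (5 6),(0 3 2 1 5) (4 6) * (0 2 5 4 3 6 1) = (0 6 3 5 2) (1 4) 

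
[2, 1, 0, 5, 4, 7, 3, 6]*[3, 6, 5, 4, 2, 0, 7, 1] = [5, 6, 3, 0, 2, 1, 4, 7]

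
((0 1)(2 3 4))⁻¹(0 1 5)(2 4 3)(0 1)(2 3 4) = (0 5 1)(2 4 3)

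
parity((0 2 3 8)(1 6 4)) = odd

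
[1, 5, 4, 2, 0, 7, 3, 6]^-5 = [7, 6, 1, 0, 5, 3, 4, 2]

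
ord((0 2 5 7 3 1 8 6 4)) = 9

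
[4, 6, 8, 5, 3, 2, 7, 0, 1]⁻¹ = [7, 8, 5, 4, 0, 3, 1, 6, 2]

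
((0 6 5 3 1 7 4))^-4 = (0 3 4 5 7 6 1)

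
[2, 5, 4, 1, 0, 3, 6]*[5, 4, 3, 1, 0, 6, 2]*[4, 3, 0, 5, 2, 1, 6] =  [5, 6, 4, 2, 1, 3, 0]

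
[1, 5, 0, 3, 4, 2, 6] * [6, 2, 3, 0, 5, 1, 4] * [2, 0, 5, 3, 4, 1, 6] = [5, 0, 6, 2, 1, 3, 4] 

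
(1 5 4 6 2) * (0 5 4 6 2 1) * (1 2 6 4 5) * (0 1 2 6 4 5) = (0 2 1)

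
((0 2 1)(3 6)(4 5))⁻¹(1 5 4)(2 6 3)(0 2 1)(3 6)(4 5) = (0 4 5)(1 3 6)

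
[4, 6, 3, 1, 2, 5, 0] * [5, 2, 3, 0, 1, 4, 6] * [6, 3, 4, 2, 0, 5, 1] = [3, 1, 6, 4, 2, 0, 5]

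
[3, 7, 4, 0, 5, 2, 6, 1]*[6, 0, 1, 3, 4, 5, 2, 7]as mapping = [0→3, 1→7, 2→4, 3→6, 4→5, 5→1, 6→2, 7→0]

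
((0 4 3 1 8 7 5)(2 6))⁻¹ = (0 5 7 8 1 3 4)(2 6)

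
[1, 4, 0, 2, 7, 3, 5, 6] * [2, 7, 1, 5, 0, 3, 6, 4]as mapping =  [0→7, 1→0, 2→2, 3→1, 4→4, 5→5, 6→3, 7→6]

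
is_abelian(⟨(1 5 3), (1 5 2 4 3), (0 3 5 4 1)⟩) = no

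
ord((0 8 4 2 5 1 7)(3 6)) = 14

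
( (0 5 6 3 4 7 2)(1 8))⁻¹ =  (0 2 7 4 3 6 5)(1 8)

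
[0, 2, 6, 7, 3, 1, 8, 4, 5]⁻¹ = [0, 5, 1, 4, 7, 8, 2, 3, 6]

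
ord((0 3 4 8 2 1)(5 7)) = 6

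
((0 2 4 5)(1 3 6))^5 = (0 2 4 5)(1 6 3)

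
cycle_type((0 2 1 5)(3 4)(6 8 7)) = 2.3.4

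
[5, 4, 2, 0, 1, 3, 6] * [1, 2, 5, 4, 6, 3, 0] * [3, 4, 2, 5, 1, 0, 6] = [5, 6, 0, 4, 2, 1, 3]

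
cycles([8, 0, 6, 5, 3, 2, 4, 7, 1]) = (0 8 1)(2 6 4 3 5)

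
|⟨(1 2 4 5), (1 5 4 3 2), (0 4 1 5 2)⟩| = 720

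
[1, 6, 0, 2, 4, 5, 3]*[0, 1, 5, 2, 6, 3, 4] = [1, 4, 0, 5, 6, 3, 2]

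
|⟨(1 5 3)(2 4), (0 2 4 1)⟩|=720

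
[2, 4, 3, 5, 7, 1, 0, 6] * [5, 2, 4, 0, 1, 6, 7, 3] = [4, 1, 0, 6, 3, 2, 5, 7]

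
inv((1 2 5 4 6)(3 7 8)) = (1 6 4 5 2)(3 8 7)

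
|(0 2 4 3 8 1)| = 6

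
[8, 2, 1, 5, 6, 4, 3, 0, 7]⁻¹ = [7, 2, 1, 6, 5, 3, 4, 8, 0]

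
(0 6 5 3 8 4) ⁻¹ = (0 4 8 3 5 6) 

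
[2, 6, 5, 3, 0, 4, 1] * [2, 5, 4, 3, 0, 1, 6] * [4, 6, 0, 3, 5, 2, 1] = [5, 1, 6, 3, 0, 4, 2]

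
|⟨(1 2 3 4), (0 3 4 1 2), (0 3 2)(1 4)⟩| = 120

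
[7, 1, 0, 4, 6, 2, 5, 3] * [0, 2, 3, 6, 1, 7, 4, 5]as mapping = [0→5, 1→2, 2→0, 3→1, 4→4, 5→3, 6→7, 7→6]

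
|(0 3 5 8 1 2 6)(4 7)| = 14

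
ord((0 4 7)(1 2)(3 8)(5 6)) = 6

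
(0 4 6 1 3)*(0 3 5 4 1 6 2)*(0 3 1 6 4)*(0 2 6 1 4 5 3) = (0 1 3 4 6 5 2)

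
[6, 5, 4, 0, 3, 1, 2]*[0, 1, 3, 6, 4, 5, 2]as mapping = [0→2, 1→5, 2→4, 3→0, 4→6, 5→1, 6→3]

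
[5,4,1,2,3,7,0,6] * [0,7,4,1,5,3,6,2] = [3,5,7,4,1,2,0,6]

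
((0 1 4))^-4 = (0 4 1)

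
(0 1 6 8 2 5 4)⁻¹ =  (0 4 5 2 8 6 1)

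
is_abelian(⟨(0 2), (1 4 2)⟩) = no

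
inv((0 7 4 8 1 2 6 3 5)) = (0 5 3 6 2 1 8 4 7)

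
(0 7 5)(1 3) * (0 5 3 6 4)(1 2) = (0 7 3 2 1 6 4)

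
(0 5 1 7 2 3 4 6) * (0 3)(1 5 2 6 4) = (0 2)(1 7 6 3)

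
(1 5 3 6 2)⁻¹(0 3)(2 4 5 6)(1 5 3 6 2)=(0 6)(1 4 3 2)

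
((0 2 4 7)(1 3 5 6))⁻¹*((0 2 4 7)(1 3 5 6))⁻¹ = (0 4)(1 5)(2 7)(3 6)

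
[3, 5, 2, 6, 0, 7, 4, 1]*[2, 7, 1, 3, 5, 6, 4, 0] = [3, 6, 1, 4, 2, 0, 5, 7]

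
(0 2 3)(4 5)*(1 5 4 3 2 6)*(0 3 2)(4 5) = (0 6 1 4 5 2)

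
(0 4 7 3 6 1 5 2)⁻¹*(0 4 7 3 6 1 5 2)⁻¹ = (0 5 6 7)(1 3 4 2)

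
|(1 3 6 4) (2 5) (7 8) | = 4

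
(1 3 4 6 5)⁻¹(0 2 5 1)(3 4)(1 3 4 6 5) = (0 2 1 3)(4 6)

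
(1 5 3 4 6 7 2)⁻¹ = (1 2 7 6 4 3 5)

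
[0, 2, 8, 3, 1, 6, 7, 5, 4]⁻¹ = [0, 4, 1, 3, 8, 7, 5, 6, 2]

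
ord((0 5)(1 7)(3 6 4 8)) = 4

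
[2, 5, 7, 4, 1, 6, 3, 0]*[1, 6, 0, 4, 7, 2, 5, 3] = [0, 2, 3, 7, 6, 5, 4, 1]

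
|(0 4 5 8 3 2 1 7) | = 8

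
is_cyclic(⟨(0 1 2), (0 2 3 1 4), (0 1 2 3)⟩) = no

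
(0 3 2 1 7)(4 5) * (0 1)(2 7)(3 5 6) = (0 5 4 6 3 7 1 2)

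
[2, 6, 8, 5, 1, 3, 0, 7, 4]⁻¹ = [6, 4, 0, 5, 8, 3, 1, 7, 2]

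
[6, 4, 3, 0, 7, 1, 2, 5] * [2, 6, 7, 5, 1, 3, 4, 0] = [4, 1, 5, 2, 0, 6, 7, 3]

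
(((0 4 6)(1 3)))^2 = (0 6 4)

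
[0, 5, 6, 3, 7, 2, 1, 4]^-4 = [0, 1, 2, 3, 4, 5, 6, 7]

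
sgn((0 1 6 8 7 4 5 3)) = -1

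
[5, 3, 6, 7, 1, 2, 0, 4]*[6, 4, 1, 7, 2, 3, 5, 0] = [3, 7, 5, 0, 4, 1, 6, 2]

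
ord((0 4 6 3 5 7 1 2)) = 8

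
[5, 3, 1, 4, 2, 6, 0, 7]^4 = [5, 1, 2, 3, 4, 6, 0, 7]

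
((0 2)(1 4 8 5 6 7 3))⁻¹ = (0 2)(1 3 7 6 5 8 4)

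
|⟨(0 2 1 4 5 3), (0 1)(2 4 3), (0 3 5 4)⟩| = 720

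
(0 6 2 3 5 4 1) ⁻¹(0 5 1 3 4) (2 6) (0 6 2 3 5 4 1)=(0 5 1 6 4) (2 3) 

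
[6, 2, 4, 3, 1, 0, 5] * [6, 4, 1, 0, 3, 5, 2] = [2, 1, 3, 0, 4, 6, 5]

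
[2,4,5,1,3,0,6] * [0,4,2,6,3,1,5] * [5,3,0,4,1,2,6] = [0,4,3,1,6,5,2]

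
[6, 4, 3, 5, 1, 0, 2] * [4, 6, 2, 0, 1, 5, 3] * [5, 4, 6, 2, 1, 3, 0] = [2, 4, 5, 3, 0, 1, 6]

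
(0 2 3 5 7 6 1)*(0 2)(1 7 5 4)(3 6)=(1 2 6 7 3 4)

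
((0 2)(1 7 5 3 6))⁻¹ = (0 2)(1 6 3 5 7)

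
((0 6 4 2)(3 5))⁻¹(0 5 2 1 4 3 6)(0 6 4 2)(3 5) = (0 1 2 5 4 6 3)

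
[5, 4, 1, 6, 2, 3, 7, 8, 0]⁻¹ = [8, 2, 4, 5, 1, 0, 3, 6, 7]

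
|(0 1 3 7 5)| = 5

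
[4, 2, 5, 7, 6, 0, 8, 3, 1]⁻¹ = [5, 8, 1, 7, 0, 2, 4, 3, 6]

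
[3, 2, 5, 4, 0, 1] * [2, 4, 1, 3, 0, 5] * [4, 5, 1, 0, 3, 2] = [0, 5, 2, 4, 1, 3]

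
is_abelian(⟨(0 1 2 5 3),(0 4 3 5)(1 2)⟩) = no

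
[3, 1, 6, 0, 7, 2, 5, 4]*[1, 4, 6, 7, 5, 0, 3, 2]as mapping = [0→7, 1→4, 2→3, 3→1, 4→2, 5→6, 6→0, 7→5]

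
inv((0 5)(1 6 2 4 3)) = (0 5)(1 3 4 2 6)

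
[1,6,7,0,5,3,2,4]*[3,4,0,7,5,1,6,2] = [4,6,2,3,1,7,0,5]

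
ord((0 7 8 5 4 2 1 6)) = 8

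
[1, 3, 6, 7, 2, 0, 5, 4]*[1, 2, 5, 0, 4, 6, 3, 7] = [2, 0, 3, 7, 5, 1, 6, 4]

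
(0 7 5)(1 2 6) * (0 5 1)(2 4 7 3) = (0 3 2 6)(1 4 7)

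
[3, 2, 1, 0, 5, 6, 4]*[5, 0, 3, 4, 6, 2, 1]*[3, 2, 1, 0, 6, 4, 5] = [6, 0, 3, 4, 1, 2, 5] 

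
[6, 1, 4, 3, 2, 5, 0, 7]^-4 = [0, 1, 2, 3, 4, 5, 6, 7]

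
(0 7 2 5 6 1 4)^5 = (0 1 5 7 4 6 2)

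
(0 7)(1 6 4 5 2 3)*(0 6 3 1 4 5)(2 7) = (0 2 1 3 4)(5 7 6)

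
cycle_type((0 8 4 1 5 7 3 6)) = 8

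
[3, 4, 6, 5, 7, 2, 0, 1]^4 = [6, 4, 5, 0, 7, 3, 2, 1]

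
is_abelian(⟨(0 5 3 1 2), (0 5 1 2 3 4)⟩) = no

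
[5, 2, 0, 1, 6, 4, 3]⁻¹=[2, 3, 1, 6, 5, 0, 4]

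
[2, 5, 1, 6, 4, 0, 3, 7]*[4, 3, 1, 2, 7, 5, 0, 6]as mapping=[0→1, 1→5, 2→3, 3→0, 4→7, 5→4, 6→2, 7→6]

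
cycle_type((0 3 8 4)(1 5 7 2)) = 4^2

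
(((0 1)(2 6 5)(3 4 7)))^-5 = (0 1)(2 6 5)(3 4 7)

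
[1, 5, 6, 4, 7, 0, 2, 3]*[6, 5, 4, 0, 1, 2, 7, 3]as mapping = [0→5, 1→2, 2→7, 3→1, 4→3, 5→6, 6→4, 7→0]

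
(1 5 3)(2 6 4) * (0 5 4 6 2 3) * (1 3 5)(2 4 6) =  (0 1 6 2 4 5)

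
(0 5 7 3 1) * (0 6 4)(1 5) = (0 1 6 4)(3 5 7)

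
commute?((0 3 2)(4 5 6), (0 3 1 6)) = no:(0 3 2)(4 5 6) * (0 3 1 6) = (0 1 6 4 5)(2 3), (0 3 1 6) * (0 3 2)(4 5 6) = (0 2)(1 4 5 6 3)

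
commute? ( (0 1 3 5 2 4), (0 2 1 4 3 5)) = no: (0 1 3 5 2 4)*(0 2 1 4 3 5) = (0 4 2 3)(1 5), (0 2 1 4 3 5)*(0 1 3 5 2 4) = (0 4 5 1)(2 3)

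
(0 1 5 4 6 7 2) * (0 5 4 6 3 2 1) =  (1 4 3 2 5 6 7)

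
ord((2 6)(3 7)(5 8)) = 2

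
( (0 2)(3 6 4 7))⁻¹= (0 2)(3 7 4 6)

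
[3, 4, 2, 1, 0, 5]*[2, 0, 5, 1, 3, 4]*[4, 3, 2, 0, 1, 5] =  [3, 0, 5, 4, 2, 1]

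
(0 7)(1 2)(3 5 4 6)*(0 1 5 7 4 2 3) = (0 4 6)(1 3 7)(2 5)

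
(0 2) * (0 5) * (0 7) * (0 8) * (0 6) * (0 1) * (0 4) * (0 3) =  (0 2 5 7 8 6 1 4 3)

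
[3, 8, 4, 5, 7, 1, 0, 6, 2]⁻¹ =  [6, 5, 8, 0, 2, 3, 7, 4, 1]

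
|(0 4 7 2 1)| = 5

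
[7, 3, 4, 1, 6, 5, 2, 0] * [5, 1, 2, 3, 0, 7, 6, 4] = [4, 3, 0, 1, 6, 7, 2, 5]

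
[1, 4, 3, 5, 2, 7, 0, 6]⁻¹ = [6, 0, 4, 2, 1, 3, 7, 5]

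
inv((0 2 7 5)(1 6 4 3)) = (0 5 7 2)(1 3 4 6)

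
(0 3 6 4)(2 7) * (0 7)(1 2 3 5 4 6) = (0 5 4 7 3 1 2)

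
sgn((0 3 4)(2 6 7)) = 1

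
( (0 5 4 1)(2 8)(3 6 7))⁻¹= (0 1 4 5)(2 8)(3 7 6)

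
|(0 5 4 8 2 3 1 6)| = 8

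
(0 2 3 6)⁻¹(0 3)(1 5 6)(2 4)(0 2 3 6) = (0 1 5)(2 6)(3 4)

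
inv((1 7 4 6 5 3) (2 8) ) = (1 3 5 6 4 7) (2 8) 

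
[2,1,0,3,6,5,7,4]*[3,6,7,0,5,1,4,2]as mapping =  [0→7,1→6,2→3,3→0,4→4,5→1,6→2,7→5]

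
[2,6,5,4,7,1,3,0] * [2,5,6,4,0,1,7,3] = [6,7,1,0,3,5,4,2]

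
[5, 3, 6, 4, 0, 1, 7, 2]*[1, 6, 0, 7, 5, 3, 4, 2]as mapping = [0→3, 1→7, 2→4, 3→5, 4→1, 5→6, 6→2, 7→0]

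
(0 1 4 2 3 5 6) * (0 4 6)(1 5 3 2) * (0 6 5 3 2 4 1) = (0 3 2 4)(1 5 6)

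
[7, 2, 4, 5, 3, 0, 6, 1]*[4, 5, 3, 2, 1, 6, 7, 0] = [0, 3, 1, 6, 2, 4, 7, 5]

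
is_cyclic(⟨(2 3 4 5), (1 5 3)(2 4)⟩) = no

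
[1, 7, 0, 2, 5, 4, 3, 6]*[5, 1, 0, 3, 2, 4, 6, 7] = [1, 7, 5, 0, 4, 2, 3, 6]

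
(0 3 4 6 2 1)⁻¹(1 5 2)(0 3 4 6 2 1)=(0 5 1)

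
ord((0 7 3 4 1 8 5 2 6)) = 9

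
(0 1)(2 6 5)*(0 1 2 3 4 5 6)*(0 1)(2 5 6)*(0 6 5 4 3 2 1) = (0 4 5 2)(1 6)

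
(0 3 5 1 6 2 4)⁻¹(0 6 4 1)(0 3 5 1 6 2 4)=(0 6 3 2)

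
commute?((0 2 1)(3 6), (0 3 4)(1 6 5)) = no:(0 2 1)(3 6)*(0 3 4)(1 6 5) = (0 2 6 4)(1 3 5), (0 3 4)(1 6 5)*(0 2 1)(3 6) = (0 6 5)(1 3 4 2)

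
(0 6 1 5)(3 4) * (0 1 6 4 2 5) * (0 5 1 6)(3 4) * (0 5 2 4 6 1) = (0 3 4 6 5 1 2)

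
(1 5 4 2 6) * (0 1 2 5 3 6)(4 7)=(0 1 3 6 2)(4 5 7)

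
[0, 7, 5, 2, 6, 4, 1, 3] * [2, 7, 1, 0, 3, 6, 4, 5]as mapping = [0→2, 1→5, 2→6, 3→1, 4→4, 5→3, 6→7, 7→0]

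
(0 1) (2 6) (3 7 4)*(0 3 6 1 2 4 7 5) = (0 2 1 3 5) (4 6) 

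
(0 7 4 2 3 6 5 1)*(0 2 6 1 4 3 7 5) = (0 5 4 6)(1 2 7 3)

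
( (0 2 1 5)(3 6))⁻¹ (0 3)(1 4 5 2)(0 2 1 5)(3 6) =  (0 1 5 4)(2 6)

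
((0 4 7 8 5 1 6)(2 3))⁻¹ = (0 6 1 5 8 7 4)(2 3)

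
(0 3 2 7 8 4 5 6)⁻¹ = (0 6 5 4 8 7 2 3)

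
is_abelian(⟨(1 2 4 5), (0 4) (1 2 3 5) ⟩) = no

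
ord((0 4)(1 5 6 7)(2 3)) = 4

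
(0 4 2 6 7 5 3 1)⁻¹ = (0 1 3 5 7 6 2 4)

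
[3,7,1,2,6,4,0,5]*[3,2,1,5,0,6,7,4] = [5,4,2,1,7,0,3,6]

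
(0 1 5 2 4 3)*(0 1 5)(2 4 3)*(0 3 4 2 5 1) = (0 1 3)(2 4 5)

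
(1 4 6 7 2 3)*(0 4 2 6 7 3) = (0 4 7 6 3 1 2)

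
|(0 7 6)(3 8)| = 6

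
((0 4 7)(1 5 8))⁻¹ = (0 7 4)(1 8 5)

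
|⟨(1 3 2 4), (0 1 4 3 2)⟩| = 20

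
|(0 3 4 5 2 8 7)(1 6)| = 14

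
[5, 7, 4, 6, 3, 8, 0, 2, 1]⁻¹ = [6, 8, 7, 4, 2, 0, 3, 1, 5]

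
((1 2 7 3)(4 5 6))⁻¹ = (1 3 7 2)(4 6 5)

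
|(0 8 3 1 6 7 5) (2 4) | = 14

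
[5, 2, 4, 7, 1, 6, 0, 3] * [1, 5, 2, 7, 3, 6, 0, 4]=[6, 2, 3, 4, 5, 0, 1, 7]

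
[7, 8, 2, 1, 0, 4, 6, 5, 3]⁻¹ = [4, 3, 2, 8, 5, 7, 6, 0, 1]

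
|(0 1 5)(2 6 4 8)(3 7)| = 12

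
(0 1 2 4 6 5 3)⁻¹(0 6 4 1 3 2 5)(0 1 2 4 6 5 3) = (0 4 3 1 5 6 2)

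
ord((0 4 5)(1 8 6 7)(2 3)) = 12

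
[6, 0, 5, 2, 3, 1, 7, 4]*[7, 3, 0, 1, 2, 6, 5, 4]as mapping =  [0→5, 1→7, 2→6, 3→0, 4→1, 5→3, 6→4, 7→2]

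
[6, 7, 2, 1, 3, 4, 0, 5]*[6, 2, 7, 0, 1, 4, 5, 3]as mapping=[0→5, 1→3, 2→7, 3→2, 4→0, 5→1, 6→6, 7→4]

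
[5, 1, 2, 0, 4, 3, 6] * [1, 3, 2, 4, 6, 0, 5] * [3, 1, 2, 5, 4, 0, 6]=[3, 5, 2, 1, 6, 4, 0]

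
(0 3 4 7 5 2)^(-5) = (0 3 4 7 5 2)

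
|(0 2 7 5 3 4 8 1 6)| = 9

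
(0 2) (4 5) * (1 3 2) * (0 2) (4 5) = (0 1 3) 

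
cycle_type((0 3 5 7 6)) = 5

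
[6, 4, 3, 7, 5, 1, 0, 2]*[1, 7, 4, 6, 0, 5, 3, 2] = [3, 0, 6, 2, 5, 7, 1, 4]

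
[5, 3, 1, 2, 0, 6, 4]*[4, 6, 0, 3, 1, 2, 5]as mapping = [0→2, 1→3, 2→6, 3→0, 4→4, 5→5, 6→1]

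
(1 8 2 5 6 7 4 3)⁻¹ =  (1 3 4 7 6 5 2 8)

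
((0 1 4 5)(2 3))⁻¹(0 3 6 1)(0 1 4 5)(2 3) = (1 2 6 4)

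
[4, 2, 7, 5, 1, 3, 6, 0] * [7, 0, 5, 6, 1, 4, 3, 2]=[1, 5, 2, 4, 0, 6, 3, 7]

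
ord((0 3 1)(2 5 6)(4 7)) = 6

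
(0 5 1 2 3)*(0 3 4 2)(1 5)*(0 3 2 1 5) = (0 5)(1 3 2 4)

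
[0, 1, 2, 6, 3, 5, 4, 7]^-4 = [0, 1, 2, 4, 6, 5, 3, 7]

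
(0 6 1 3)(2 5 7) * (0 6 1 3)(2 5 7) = (0 1)(2 7 5)(3 6)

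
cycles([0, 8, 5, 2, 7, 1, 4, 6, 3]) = (1 8 3 2 5)(4 7 6)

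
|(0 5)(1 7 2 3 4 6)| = 6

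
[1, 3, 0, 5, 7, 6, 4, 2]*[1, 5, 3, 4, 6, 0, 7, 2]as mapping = [0→5, 1→4, 2→1, 3→0, 4→2, 5→7, 6→6, 7→3]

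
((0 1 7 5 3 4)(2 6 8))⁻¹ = (0 4 3 5 7 1)(2 8 6)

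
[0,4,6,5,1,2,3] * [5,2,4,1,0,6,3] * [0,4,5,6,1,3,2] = [3,0,6,2,5,1,4]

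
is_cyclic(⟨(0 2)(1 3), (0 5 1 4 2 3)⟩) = no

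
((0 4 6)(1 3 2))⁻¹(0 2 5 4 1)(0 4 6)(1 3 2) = (1 5 6 3 4)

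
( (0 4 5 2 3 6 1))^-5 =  (0 5 3 1 4 2 6)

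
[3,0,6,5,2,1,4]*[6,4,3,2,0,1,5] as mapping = [0→2,1→6,2→5,3→1,4→3,5→4,6→0] 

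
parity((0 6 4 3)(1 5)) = even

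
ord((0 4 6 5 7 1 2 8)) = 8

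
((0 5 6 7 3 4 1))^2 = (0 6 3 1 5 7 4)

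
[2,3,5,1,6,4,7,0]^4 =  [6,1,7,3,2,0,5,4]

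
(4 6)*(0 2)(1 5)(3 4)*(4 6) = (0 2)(1 5)(3 6)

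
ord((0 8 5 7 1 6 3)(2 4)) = 14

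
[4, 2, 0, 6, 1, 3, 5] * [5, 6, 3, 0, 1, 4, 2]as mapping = [0→1, 1→3, 2→5, 3→2, 4→6, 5→0, 6→4]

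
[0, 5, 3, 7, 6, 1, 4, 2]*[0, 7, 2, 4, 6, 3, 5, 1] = [0, 3, 4, 1, 5, 7, 6, 2]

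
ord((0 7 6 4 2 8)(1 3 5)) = 6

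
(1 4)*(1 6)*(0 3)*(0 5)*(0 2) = (0 3 5 2)(1 4 6)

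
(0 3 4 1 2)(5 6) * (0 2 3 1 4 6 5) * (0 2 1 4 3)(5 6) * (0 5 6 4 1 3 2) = (0 1 5 4 2 3 6)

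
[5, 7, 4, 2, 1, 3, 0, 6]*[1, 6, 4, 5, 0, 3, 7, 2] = [3, 2, 0, 4, 6, 5, 1, 7]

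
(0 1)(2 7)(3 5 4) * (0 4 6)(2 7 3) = (0 1 4 2 3 5 6)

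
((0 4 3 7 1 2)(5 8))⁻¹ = (0 2 1 7 3 4)(5 8)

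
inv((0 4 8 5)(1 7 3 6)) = (0 5 8 4)(1 6 3 7)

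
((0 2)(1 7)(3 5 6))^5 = (0 2)(1 7)(3 6 5)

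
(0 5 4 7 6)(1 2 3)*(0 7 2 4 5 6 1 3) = (0 6 7 1 4 2)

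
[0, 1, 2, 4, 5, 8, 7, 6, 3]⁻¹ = [0, 1, 2, 8, 3, 4, 7, 6, 5]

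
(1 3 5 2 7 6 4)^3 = (1 2 4 5 6 3 7)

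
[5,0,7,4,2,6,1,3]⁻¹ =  [1,6,4,7,3,0,5,2]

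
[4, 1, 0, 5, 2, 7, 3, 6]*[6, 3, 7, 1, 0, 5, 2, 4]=[0, 3, 6, 5, 7, 4, 1, 2]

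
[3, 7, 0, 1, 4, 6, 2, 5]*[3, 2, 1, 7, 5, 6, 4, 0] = [7, 0, 3, 2, 5, 4, 1, 6] 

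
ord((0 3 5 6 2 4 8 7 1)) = 9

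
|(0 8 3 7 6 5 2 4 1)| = 9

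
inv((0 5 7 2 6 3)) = (0 3 6 2 7 5)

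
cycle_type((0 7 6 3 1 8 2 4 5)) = 9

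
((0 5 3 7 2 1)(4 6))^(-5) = (0 5 3 7 2 1)(4 6)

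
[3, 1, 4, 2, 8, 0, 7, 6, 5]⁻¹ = [5, 1, 3, 0, 2, 8, 7, 6, 4]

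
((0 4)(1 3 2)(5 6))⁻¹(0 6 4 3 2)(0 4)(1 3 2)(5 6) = (0 2 1 4 5)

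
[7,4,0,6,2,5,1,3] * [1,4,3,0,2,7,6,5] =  [5,2,1,6,3,7,4,0]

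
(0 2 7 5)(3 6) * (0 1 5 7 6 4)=(0 2 6 3 4)(1 5)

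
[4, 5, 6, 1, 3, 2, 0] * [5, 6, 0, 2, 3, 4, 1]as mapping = [0→3, 1→4, 2→1, 3→6, 4→2, 5→0, 6→5]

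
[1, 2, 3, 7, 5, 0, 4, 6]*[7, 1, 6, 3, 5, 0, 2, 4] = [1, 6, 3, 4, 0, 7, 5, 2]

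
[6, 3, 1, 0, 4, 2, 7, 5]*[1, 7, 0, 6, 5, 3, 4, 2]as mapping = [0→4, 1→6, 2→7, 3→1, 4→5, 5→0, 6→2, 7→3]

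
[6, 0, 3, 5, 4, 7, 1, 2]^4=[6, 0, 2, 3, 4, 5, 1, 7]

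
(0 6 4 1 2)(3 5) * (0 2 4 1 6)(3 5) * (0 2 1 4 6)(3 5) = (0 2 1 6 4)(3 5)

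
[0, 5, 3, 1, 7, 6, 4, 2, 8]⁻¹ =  [0, 3, 7, 2, 6, 1, 5, 4, 8]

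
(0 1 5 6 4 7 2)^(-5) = (0 5 4 2 1 6 7)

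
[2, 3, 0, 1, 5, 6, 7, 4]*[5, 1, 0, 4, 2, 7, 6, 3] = [0, 4, 5, 1, 7, 6, 3, 2]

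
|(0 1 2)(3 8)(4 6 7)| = 6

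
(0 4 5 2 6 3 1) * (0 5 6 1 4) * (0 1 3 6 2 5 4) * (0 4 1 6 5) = (0 6 5) (2 3 4) 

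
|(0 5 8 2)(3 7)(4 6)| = 4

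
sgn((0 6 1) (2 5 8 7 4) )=1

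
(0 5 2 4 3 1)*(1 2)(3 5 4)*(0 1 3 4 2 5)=(0 2 4)(3 5)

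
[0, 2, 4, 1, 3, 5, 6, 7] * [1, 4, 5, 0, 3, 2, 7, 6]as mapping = [0→1, 1→5, 2→3, 3→4, 4→0, 5→2, 6→7, 7→6]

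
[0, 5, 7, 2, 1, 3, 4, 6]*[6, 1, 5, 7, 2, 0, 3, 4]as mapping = [0→6, 1→0, 2→4, 3→5, 4→1, 5→7, 6→2, 7→3]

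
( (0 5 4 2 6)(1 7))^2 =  (0 4 6 5 2)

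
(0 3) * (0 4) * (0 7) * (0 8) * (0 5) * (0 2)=(0 3 4 7 8 5 2)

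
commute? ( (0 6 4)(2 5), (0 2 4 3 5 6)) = no: (0 6 4)(2 5)*(0 2 4 3 5 6) = (2 6 3 5 4), (0 2 4 3 5 6)*(0 6 4)(2 5) = (0 5 4 3 2)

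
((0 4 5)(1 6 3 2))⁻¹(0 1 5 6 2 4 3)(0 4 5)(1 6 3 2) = (0 3 1 5 2 4 6)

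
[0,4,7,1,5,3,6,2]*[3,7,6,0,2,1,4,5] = [3,2,5,7,1,0,4,6] 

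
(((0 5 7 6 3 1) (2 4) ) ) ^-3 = (0 6) (1 7) (2 4) (3 5) 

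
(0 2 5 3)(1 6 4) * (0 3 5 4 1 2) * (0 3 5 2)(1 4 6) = (0 3 5 2 6 4)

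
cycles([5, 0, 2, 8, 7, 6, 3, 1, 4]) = (0 5 6 3 8 4 7 1)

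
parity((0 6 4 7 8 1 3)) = even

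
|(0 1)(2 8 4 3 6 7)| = 6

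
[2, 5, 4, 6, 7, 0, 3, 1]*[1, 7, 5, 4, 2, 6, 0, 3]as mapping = [0→5, 1→6, 2→2, 3→0, 4→3, 5→1, 6→4, 7→7]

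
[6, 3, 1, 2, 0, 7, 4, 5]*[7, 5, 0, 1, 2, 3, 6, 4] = [6, 1, 5, 0, 7, 4, 2, 3]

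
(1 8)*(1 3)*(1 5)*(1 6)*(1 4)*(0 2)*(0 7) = (0 2 7)(1 8 3 5 6 4)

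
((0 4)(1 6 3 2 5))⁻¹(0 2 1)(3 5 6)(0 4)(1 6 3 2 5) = (1 3 2)(4 5 6)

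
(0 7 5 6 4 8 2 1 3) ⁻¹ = (0 3 1 2 8 4 6 5 7) 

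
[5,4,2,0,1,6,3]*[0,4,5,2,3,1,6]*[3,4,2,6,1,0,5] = [4,6,0,3,1,5,2]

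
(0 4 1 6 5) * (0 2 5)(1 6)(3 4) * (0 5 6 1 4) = (0 3)(1 4)(2 6 5)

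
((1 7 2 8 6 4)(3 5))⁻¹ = (1 4 6 8 2 7)(3 5)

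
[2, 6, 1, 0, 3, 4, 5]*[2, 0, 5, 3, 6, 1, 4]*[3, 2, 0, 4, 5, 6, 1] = [6, 5, 3, 0, 4, 1, 2]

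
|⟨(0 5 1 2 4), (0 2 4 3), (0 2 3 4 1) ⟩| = 720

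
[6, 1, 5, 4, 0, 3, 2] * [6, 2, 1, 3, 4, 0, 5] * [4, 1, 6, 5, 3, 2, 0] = [2, 6, 4, 3, 0, 5, 1]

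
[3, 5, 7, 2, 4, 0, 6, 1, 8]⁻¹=[5, 7, 3, 0, 4, 1, 6, 2, 8]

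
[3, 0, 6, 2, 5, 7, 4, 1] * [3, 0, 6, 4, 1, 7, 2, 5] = [4, 3, 2, 6, 7, 5, 1, 0]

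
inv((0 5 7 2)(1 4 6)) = (0 2 7 5)(1 6 4)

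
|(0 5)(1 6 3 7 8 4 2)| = 14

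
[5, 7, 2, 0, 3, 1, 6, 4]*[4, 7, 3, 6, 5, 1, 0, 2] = [1, 2, 3, 4, 6, 7, 0, 5]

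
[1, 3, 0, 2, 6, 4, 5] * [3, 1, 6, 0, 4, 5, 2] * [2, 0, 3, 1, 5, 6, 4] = [0, 2, 1, 4, 3, 5, 6]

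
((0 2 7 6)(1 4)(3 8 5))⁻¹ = (0 6 7 2)(1 4)(3 5 8)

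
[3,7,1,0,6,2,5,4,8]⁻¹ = [3,2,5,0,7,6,4,1,8]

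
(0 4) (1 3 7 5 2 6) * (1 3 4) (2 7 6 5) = (0 1 4) (2 5 7) (3 6) 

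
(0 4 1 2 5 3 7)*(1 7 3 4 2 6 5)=(0 2 1 6 5 4 7)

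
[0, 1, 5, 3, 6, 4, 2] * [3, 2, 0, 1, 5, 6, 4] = [3, 2, 6, 1, 4, 5, 0]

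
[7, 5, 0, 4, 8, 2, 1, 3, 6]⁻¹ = [2, 6, 5, 7, 3, 1, 8, 0, 4]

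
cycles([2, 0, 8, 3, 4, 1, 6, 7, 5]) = (0 2 8 5 1)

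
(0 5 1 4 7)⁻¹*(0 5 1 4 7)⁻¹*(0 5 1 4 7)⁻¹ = (0 1 7 5 4)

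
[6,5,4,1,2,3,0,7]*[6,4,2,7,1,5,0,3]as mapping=[0→0,1→5,2→1,3→4,4→2,5→7,6→6,7→3]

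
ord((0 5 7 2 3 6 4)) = 7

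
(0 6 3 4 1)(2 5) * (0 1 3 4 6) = (2 5)(3 6 4)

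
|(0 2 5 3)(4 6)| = 4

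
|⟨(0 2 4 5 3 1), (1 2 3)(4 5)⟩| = 720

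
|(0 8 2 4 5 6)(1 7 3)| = 6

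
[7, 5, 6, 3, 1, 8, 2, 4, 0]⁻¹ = [8, 4, 6, 3, 7, 1, 2, 0, 5]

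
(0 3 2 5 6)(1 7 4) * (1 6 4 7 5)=(0 3 2 1 5 4 6)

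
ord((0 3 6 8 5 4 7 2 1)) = 9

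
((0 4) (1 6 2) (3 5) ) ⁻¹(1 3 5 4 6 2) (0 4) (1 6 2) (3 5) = (0 2 1 6 5 3) 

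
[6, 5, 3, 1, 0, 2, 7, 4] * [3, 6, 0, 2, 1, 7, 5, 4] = [5, 7, 2, 6, 3, 0, 4, 1]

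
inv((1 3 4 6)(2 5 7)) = (1 6 4 3)(2 7 5)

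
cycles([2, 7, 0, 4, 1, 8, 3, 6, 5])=(0 2)(1 7 6 3 4)(5 8)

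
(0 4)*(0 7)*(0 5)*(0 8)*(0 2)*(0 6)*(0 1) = (0 4 7 5 8 2 6 1)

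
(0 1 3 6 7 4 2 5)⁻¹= (0 5 2 4 7 6 3 1)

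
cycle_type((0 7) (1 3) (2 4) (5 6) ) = 2^4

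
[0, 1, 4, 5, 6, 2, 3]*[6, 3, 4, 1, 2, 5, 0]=[6, 3, 2, 5, 0, 4, 1]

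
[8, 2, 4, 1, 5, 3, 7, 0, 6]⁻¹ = [7, 3, 1, 5, 2, 4, 8, 6, 0]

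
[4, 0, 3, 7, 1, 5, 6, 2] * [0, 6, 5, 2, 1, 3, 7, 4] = [1, 0, 2, 4, 6, 3, 7, 5] 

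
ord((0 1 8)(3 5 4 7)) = 12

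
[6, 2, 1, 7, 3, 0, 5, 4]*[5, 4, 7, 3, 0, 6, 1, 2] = [1, 7, 4, 2, 3, 5, 6, 0]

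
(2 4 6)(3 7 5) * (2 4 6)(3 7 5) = (2 6 4)(3 5 7)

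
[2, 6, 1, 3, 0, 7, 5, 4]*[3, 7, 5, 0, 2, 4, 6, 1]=[5, 6, 7, 0, 3, 1, 4, 2]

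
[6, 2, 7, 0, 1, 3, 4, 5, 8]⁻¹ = [3, 4, 1, 5, 6, 7, 0, 2, 8]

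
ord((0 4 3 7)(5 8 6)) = 12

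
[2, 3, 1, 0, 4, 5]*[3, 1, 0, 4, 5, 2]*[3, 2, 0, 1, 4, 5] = [3, 4, 2, 1, 5, 0]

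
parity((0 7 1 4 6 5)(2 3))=even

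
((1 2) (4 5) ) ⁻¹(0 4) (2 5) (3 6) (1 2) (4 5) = (0 5) (1 4) (3 6) 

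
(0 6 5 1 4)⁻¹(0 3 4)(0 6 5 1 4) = (0 6 3)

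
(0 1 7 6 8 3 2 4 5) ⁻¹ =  (0 5 4 2 3 8 6 7 1) 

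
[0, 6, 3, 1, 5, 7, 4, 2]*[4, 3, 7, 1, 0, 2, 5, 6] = [4, 5, 1, 3, 2, 6, 0, 7]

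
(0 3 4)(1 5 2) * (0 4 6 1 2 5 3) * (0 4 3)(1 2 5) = (0 4 3 6 2 5 1)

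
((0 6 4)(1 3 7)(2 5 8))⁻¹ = (0 4 6)(1 7 3)(2 8 5)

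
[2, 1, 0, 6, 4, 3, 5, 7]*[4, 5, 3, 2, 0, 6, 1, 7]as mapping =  [0→3, 1→5, 2→4, 3→1, 4→0, 5→2, 6→6, 7→7]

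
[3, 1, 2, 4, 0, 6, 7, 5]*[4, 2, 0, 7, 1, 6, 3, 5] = [7, 2, 0, 1, 4, 3, 5, 6]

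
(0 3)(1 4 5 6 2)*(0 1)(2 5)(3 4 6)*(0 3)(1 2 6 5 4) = (0 1 5)(2 3)(4 6)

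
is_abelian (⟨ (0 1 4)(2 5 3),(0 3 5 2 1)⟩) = no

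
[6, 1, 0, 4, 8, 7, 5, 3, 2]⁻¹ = [2, 1, 8, 7, 3, 6, 0, 5, 4]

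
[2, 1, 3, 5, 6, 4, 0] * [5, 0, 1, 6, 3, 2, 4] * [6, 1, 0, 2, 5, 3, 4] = [1, 6, 4, 0, 5, 2, 3]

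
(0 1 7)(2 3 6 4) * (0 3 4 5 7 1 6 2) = (0 6 5 7 3 2 4)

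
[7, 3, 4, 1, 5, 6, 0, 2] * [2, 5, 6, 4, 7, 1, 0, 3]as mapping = [0→3, 1→4, 2→7, 3→5, 4→1, 5→0, 6→2, 7→6]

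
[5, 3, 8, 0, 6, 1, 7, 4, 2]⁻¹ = [3, 5, 8, 1, 7, 0, 4, 6, 2]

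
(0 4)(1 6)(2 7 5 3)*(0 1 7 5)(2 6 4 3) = (0 3 6 7)(1 4)(2 5)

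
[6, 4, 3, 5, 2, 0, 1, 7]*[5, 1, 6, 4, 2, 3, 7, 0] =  [7, 2, 4, 3, 6, 5, 1, 0]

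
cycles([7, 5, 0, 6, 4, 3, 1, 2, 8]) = (0 7 2)(1 5 3 6)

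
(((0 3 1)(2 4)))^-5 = (0 3 1)(2 4)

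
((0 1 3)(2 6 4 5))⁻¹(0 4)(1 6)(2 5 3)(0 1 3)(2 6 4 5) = (0 6 2)(1 5)(3 4)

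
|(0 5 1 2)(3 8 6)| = 12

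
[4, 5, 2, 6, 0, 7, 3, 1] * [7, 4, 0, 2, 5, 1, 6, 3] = [5, 1, 0, 6, 7, 3, 2, 4]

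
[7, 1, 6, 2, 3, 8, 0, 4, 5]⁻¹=[6, 1, 3, 4, 7, 8, 2, 0, 5]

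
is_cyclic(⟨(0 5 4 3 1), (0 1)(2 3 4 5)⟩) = no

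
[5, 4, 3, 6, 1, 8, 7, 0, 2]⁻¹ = [7, 4, 8, 2, 1, 0, 3, 6, 5]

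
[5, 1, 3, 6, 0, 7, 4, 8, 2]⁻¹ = [4, 1, 8, 2, 6, 0, 3, 5, 7]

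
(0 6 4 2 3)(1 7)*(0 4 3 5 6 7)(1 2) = (0 7 2 5 6 3 4 1)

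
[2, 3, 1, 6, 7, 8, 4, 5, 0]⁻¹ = [8, 2, 0, 1, 6, 7, 3, 4, 5]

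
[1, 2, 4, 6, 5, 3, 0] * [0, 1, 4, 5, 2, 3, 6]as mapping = [0→1, 1→4, 2→2, 3→6, 4→3, 5→5, 6→0]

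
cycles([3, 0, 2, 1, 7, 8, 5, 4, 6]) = (0 3 1)(4 7)(5 8 6)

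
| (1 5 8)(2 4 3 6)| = 12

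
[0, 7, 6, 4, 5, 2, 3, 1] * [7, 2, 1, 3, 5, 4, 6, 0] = [7, 0, 6, 5, 4, 1, 3, 2]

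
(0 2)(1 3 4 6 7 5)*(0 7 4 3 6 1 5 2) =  (1 6 4)(2 7)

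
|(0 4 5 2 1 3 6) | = 7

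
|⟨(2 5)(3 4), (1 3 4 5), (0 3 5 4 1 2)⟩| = 120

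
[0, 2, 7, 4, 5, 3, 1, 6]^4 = [0, 1, 2, 4, 5, 3, 6, 7]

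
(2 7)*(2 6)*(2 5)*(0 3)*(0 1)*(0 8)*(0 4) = (0 3 1 8 4)(2 7 6 5)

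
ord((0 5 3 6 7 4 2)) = 7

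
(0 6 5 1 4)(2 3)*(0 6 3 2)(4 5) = (0 3)(1 5)(4 6)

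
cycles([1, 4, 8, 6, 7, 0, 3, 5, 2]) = (0 1 4 7 5)(2 8)(3 6)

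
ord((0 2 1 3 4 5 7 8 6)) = 9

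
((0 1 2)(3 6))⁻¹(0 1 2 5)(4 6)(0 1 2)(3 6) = (0 5 1 2)(3 4)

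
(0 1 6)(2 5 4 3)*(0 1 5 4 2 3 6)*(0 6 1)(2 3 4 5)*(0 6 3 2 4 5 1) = (0 4)(1 3 5 2)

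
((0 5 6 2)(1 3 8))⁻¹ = (0 2 6 5)(1 8 3)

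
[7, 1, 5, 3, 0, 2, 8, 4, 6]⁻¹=[4, 1, 5, 3, 7, 2, 8, 0, 6]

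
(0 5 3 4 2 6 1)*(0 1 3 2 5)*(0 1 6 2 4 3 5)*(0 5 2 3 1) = (1 6 2 3)(4 5)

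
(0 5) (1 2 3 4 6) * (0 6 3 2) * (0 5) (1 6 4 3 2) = (1 5 4 2) 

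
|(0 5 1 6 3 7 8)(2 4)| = 14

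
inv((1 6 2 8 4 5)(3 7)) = (1 5 4 8 2 6)(3 7)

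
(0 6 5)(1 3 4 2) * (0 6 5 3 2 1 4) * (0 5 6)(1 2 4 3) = (0 6 1 4 2 3 5)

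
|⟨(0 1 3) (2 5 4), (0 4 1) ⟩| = 360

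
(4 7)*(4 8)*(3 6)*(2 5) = (2 5)(3 6)(4 7 8)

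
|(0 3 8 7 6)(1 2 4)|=15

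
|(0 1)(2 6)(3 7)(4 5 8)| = 6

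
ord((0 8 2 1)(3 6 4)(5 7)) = 12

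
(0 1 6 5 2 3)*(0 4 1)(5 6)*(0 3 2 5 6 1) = (0 3 4)(1 6)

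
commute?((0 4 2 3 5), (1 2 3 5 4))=no:(0 4 2 3 5)*(1 2 3 5 4)=(0 1 2 5)(3 4), (1 2 3 5 4)*(0 4 2 3 5)=(0 4 1 3)(2 5)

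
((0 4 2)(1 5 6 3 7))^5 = (0 2 4)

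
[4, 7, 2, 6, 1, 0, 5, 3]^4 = [3, 5, 2, 4, 6, 7, 1, 0]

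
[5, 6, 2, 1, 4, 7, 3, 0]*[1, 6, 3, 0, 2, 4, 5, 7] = [4, 5, 3, 6, 2, 7, 0, 1] 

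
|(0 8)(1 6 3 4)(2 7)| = 4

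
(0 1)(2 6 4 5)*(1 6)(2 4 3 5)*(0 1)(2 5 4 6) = (0 2)(3 4 5 6)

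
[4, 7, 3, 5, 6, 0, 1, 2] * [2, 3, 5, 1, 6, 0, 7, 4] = [6, 4, 1, 0, 7, 2, 3, 5]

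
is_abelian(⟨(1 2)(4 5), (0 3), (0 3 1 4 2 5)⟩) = no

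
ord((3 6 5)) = 3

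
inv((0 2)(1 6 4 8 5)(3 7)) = (0 2)(1 5 8 4 6)(3 7)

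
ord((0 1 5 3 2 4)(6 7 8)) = 6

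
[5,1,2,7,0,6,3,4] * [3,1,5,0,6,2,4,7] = [2,1,5,7,3,4,0,6]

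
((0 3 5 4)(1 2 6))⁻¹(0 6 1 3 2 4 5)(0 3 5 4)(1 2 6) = (0 4 3 1 2 5 6)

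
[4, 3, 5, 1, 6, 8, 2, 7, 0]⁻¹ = [8, 3, 6, 1, 0, 2, 4, 7, 5]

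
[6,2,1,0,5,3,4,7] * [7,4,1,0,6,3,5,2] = [5,1,4,7,3,0,6,2]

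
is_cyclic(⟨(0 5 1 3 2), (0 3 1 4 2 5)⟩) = no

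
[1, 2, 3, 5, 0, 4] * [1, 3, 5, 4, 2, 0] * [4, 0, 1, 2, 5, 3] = [2, 3, 5, 4, 0, 1]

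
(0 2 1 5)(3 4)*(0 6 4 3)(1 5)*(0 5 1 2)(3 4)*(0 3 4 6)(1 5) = (0 3 6 4 1 2 5)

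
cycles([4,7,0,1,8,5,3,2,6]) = (0 4 8 6 3 1 7 2)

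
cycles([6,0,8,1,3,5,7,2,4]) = (0 6 7 2 8 4 3 1)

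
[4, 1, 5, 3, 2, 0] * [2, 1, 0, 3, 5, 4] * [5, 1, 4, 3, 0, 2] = [2, 1, 0, 3, 5, 4] 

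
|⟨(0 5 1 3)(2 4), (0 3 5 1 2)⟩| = 360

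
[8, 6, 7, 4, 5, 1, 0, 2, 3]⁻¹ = [6, 5, 7, 8, 3, 4, 1, 2, 0]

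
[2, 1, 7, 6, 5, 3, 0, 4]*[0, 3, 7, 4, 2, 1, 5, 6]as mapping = [0→7, 1→3, 2→6, 3→5, 4→1, 5→4, 6→0, 7→2]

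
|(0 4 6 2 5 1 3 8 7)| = 9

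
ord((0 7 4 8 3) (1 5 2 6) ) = 20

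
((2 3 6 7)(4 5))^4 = ()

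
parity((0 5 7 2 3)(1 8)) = odd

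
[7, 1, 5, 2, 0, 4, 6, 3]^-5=[7, 1, 5, 2, 0, 4, 6, 3]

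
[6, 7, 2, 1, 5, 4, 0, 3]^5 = [6, 3, 2, 7, 5, 4, 0, 1]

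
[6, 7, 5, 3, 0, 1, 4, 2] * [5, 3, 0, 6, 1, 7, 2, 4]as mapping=[0→2, 1→4, 2→7, 3→6, 4→5, 5→3, 6→1, 7→0]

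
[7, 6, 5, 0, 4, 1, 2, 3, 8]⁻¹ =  [3, 5, 6, 7, 4, 2, 1, 0, 8]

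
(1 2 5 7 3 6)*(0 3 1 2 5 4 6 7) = (0 3 7 1 5)(2 4 6)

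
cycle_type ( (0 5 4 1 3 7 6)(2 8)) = 2.7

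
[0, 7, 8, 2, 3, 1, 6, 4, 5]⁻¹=[0, 5, 3, 4, 7, 8, 6, 1, 2]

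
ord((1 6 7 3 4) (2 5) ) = 10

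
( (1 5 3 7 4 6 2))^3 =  (1 7 2 3 6 5 4)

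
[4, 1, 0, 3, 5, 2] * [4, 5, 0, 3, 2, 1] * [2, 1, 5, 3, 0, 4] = [5, 4, 0, 3, 1, 2]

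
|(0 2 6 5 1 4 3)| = 7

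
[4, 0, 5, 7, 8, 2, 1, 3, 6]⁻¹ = [1, 6, 5, 7, 0, 2, 8, 3, 4]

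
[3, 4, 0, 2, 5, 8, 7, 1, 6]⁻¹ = [2, 7, 3, 0, 1, 4, 8, 6, 5]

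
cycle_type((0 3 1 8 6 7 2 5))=8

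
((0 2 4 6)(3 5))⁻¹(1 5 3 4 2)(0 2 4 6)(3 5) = (1 3 5 6 4)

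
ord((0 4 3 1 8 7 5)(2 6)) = 14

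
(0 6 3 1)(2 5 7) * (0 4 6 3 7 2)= (0 3 1 4 6 7)(2 5)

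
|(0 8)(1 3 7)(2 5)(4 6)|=6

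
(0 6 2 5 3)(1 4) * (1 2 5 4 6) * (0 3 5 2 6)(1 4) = (0 4 6 2 1)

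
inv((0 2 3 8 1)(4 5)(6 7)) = (0 1 8 3 2)(4 5)(6 7)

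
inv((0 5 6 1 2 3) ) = (0 3 2 1 6 5) 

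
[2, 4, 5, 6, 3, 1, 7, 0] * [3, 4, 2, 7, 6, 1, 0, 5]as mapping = [0→2, 1→6, 2→1, 3→0, 4→7, 5→4, 6→5, 7→3]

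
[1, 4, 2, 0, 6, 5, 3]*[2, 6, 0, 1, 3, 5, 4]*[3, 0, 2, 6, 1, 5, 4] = [4, 6, 3, 2, 1, 5, 0]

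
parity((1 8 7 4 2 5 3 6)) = odd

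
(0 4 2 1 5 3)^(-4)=(0 2 5)(1 3 4)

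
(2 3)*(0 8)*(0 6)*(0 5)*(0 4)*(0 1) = (0 8 6 5 4 1)(2 3)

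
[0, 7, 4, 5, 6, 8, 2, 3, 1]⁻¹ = [0, 8, 6, 7, 2, 3, 4, 1, 5]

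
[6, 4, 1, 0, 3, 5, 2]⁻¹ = [3, 2, 6, 4, 1, 5, 0]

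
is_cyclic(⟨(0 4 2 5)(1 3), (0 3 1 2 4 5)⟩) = no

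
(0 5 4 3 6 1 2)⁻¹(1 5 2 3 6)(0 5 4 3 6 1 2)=(0 6 1 2 4)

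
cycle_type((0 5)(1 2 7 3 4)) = 2.5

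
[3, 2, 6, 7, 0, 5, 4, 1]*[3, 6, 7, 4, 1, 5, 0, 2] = [4, 7, 0, 2, 3, 5, 1, 6]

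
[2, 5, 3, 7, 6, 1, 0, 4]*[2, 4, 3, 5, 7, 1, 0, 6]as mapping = [0→3, 1→1, 2→5, 3→6, 4→0, 5→4, 6→2, 7→7]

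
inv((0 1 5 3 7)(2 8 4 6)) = (0 7 3 5 1)(2 6 4 8)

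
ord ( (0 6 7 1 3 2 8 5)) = 8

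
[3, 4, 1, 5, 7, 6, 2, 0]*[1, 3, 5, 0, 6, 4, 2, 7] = [0, 6, 3, 4, 7, 2, 5, 1]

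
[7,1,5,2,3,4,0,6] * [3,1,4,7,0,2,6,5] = [5,1,2,4,7,0,3,6]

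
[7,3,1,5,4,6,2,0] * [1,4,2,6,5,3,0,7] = [7,6,4,3,5,0,2,1]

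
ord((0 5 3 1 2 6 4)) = 7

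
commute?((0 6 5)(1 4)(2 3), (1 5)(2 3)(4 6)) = no:(0 6 5)(1 4)(2 3)*(1 5)(2 3)(4 6) = (0 4 5)(1 6), (1 5)(2 3)(4 6)*(0 6 5)(1 4)(2 3) = (0 6 1)(4 5)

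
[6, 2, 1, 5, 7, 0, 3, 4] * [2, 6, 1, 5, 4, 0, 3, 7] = [3, 1, 6, 0, 7, 2, 5, 4]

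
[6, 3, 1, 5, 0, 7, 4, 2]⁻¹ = [4, 2, 7, 1, 6, 3, 0, 5]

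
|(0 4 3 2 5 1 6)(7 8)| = 14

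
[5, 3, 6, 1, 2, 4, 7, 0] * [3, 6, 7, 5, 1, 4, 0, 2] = [4, 5, 0, 6, 7, 1, 2, 3]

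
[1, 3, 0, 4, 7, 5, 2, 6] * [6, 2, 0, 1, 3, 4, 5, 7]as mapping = [0→2, 1→1, 2→6, 3→3, 4→7, 5→4, 6→0, 7→5]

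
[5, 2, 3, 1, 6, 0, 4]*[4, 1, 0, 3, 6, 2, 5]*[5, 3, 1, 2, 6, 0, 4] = [1, 5, 2, 3, 0, 6, 4]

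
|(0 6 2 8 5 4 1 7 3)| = 9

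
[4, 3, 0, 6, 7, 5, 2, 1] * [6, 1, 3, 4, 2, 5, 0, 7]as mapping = [0→2, 1→4, 2→6, 3→0, 4→7, 5→5, 6→3, 7→1]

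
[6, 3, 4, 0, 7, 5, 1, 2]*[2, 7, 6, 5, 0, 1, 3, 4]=[3, 5, 0, 2, 4, 1, 7, 6]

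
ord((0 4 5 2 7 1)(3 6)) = 6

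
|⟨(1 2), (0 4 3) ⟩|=6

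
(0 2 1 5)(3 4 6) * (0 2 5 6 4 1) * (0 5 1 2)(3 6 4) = (0 1 4 3 2 5)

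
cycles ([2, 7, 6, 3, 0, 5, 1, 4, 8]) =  (0 2 6 1 7 4)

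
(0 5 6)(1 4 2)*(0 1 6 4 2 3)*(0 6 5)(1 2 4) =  (1 4 3 6 2 5)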